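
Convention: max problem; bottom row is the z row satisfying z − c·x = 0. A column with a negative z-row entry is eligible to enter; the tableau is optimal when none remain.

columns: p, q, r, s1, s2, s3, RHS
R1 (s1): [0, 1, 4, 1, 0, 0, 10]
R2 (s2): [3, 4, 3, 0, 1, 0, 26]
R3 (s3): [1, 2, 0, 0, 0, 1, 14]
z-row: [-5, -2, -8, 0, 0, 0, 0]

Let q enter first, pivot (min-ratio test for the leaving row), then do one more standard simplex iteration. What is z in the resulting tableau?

20

Ratio test on column q — row 1: 10/1 = 10; row 2: 26/4 = 13/2; row 3: 14/2 = 7. Minimum is 13/2 at row 2 (s2 leaves); pivot element 4.
Pivot on row 2; the z-row RHS becomes 0 − (-2)·(13/2) = 13.
Next entering variable (most negative z-row entry -13/2): r.
Ratio test on column r — row 1: (7/2)/(13/4) = 14/13; row 2: (13/2)/(3/4) = 26/3; row 3: entry -3/2 ≤ 0. Minimum is 14/13 at row 1 (s1 leaves); pivot element 13/4.
After the second pivot the z-row RHS is 13 − (-13/2)·(14/13) = 20.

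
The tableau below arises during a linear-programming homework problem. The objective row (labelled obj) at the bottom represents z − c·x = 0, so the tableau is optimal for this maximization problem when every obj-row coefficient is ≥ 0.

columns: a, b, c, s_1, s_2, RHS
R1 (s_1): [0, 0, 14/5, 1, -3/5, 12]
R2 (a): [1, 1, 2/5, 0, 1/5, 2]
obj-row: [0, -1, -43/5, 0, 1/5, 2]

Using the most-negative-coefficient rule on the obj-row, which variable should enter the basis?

c

Negative obj-row entries: b: -1, c: -43/5.
The most negative is -43/5 in column c, so c enters.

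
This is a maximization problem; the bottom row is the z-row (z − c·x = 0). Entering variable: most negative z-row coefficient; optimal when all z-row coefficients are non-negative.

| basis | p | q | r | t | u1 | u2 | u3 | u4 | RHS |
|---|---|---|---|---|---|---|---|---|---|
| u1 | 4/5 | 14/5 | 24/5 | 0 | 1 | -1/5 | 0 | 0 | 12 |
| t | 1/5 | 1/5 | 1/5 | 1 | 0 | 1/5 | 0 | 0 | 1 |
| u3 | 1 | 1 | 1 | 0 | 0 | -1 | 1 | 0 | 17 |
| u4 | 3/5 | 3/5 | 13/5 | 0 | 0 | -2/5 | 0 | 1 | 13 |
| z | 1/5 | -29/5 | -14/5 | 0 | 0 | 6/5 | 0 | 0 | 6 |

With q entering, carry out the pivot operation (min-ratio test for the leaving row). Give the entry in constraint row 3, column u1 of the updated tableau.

Ratio test on column q — row 1: 12/(14/5) = 30/7; row 2: 1/(1/5) = 5; row 3: 17/1 = 17; row 4: 13/(3/5) = 65/3. Minimum is 30/7 at row 1 (u1 leaves); pivot element 14/5.
Divide row 1 by 14/5; eliminate column q from the other rows.
Row 3 update in column u1: 0 − 1·(5/14) = -5/14.

-5/14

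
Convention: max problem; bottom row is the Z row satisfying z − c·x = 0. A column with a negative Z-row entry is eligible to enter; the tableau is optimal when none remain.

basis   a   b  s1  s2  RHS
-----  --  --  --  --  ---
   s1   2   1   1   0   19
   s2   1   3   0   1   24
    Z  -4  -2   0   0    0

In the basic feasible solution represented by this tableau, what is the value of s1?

s1 is basic (row 1); its value is the RHS of that row, 19.

19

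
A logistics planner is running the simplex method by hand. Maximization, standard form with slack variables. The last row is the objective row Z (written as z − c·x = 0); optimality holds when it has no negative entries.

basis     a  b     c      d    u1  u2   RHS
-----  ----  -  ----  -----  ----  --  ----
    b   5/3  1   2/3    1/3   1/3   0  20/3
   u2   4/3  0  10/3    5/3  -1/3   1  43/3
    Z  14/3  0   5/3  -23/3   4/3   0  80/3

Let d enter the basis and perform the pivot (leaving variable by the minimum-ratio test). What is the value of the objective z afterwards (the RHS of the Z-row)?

463/5

Ratio test on column d — row 1: (20/3)/(1/3) = 20; row 2: (43/3)/(5/3) = 43/5. Minimum is 43/5 at row 2 (u2 leaves); pivot element 5/3.
Pivot on row 2; the Z-row RHS becomes 80/3 − (-23/3)·(43/5) = 463/5.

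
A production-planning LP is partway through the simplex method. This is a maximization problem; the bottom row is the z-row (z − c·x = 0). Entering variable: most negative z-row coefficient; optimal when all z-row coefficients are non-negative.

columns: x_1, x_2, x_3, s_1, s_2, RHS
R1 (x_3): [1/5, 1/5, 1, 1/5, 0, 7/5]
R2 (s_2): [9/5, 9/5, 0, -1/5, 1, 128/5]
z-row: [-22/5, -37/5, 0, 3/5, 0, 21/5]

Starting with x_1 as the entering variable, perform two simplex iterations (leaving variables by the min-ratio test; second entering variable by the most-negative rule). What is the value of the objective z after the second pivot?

56

Ratio test on column x_1 — row 1: (7/5)/(1/5) = 7; row 2: (128/5)/(9/5) = 128/9. Minimum is 7 at row 1 (x_3 leaves); pivot element 1/5.
Pivot on row 1; the z-row RHS becomes 21/5 − (-22/5)·7 = 35.
Next entering variable (most negative z-row entry -3): x_2.
Ratio test on column x_2 — row 1: 7/1 = 7; row 2: entry 0 ≤ 0. Minimum is 7 at row 1 (x_1 leaves); pivot element 1.
After the second pivot the z-row RHS is 35 − (-3)·7 = 56.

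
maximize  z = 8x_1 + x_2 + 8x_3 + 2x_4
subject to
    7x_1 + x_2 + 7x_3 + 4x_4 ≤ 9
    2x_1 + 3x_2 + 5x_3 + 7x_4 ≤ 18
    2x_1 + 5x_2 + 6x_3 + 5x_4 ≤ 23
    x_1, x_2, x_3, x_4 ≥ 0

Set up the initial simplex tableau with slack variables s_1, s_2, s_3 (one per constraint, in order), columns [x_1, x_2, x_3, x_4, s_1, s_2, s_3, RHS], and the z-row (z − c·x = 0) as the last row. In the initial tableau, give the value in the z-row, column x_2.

The z-row carries the negated objective coefficients: the x_2 entry is -1.

-1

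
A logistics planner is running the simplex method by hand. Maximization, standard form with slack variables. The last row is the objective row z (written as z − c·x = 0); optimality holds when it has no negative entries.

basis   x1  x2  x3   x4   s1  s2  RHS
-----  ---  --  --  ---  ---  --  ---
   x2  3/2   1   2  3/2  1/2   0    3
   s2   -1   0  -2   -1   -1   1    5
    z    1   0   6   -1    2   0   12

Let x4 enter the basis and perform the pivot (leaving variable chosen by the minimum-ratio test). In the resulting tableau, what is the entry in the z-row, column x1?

2

Ratio test on column x4 — row 1: 3/(3/2) = 2; row 2: entry -1 ≤ 0. Minimum is 2 at row 1 (x2 leaves); pivot element 3/2.
Divide row 1 by 3/2; eliminate column x4 from the other rows.
z-row update in column x1: 1 − (-1)·1 = 2.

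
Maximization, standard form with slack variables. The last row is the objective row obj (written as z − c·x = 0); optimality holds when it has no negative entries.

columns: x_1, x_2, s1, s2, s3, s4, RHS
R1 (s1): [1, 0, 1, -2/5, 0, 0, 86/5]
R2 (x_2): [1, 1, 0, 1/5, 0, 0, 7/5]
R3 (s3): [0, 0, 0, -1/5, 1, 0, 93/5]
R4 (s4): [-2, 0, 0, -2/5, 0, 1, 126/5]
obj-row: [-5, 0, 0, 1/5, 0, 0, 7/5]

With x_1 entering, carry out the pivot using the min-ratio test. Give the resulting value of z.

42/5

Ratio test on column x_1 — row 1: (86/5)/1 = 86/5; row 2: (7/5)/1 = 7/5; row 3: entry 0 ≤ 0; row 4: entry -2 ≤ 0. Minimum is 7/5 at row 2 (x_2 leaves); pivot element 1.
Pivot on row 2; the obj-row RHS becomes 7/5 − (-5)·(7/5) = 42/5.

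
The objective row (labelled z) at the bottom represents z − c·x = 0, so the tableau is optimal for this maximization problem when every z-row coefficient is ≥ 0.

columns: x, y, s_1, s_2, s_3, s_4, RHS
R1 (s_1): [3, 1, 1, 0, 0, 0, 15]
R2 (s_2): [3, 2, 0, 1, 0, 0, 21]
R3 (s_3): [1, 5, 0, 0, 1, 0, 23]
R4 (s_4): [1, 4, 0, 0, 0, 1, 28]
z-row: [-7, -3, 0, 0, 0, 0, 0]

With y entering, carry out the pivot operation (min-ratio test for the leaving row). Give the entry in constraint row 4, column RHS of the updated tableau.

Ratio test on column y — row 1: 15/1 = 15; row 2: 21/2 = 21/2; row 3: 23/5 = 23/5; row 4: 28/4 = 7. Minimum is 23/5 at row 3 (s_3 leaves); pivot element 5.
Divide row 3 by 5; eliminate column y from the other rows.
Row 4 update in column RHS: 28 − 4·(23/5) = 48/5.

48/5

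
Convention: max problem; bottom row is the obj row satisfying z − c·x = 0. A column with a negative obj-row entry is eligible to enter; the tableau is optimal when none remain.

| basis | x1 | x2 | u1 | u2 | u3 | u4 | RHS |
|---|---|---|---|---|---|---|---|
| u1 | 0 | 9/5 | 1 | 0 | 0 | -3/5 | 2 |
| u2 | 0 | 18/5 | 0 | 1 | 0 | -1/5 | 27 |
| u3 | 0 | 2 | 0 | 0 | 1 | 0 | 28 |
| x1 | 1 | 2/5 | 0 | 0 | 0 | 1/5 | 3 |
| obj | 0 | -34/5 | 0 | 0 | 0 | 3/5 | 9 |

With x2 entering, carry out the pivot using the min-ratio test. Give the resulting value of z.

149/9

Ratio test on column x2 — row 1: 2/(9/5) = 10/9; row 2: 27/(18/5) = 15/2; row 3: 28/2 = 14; row 4: 3/(2/5) = 15/2. Minimum is 10/9 at row 1 (u1 leaves); pivot element 9/5.
Pivot on row 1; the obj-row RHS becomes 9 − (-34/5)·(10/9) = 149/9.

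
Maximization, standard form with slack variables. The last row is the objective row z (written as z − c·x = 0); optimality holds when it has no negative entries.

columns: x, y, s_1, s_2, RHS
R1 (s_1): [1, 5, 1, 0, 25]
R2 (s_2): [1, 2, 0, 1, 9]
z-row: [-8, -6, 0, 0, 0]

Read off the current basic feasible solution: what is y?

y is not in the basis, so in the current basic feasible solution y = 0.

0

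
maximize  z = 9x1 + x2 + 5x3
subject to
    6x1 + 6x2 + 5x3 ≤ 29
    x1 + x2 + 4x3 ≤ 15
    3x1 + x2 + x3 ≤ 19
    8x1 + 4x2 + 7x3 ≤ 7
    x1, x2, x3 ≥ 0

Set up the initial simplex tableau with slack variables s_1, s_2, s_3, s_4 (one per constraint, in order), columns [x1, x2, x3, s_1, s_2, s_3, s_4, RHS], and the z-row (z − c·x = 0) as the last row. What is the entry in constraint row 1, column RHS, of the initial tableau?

The RHS of constraint 1 is b_1 = 29.

29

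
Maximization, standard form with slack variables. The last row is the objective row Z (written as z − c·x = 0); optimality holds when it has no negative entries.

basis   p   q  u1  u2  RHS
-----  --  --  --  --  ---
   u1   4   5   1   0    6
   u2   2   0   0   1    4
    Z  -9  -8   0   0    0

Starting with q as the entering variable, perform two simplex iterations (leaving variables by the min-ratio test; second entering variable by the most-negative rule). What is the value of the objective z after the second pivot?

Ratio test on column q — row 1: 6/5 = 6/5; row 2: entry 0 ≤ 0. Minimum is 6/5 at row 1 (u1 leaves); pivot element 5.
Pivot on row 1; the Z-row RHS becomes 0 − (-8)·(6/5) = 48/5.
Next entering variable (most negative Z-row entry -13/5): p.
Ratio test on column p — row 1: (6/5)/(4/5) = 3/2; row 2: 4/2 = 2. Minimum is 3/2 at row 1 (q leaves); pivot element 4/5.
After the second pivot the Z-row RHS is 48/5 − (-13/5)·(3/2) = 27/2.

27/2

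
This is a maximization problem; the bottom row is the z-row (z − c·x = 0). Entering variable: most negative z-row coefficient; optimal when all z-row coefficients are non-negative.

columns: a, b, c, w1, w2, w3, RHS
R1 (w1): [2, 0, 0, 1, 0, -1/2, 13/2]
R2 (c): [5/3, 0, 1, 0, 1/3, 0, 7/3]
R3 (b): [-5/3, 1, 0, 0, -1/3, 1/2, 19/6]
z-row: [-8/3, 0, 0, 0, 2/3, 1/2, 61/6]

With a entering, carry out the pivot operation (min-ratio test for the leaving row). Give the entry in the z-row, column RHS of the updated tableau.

139/10

Ratio test on column a — row 1: (13/2)/2 = 13/4; row 2: (7/3)/(5/3) = 7/5; row 3: entry -5/3 ≤ 0. Minimum is 7/5 at row 2 (c leaves); pivot element 5/3.
Divide row 2 by 5/3; eliminate column a from the other rows.
z-row update in column RHS: 61/6 − (-8/3)·(7/5) = 139/10.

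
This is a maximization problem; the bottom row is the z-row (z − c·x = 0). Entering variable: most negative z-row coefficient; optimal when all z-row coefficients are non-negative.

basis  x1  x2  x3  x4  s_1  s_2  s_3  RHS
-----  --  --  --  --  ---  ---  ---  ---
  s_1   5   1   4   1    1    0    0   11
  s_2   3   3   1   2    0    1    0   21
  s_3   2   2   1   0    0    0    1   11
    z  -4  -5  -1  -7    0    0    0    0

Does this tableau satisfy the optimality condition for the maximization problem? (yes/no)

no

The z-row has a negative entry -7 in column x4, so it is not optimal.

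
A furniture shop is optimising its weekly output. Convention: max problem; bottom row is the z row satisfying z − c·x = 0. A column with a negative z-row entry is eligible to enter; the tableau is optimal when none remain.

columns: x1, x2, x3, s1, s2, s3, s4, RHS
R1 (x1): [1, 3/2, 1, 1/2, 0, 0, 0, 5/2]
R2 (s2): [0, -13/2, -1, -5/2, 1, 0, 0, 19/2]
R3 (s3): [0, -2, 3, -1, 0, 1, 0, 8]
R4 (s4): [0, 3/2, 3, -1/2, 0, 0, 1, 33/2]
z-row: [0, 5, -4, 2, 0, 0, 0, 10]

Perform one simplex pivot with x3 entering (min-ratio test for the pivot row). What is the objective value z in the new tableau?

20

Ratio test on column x3 — row 1: (5/2)/1 = 5/2; row 2: entry -1 ≤ 0; row 3: 8/3 = 8/3; row 4: (33/2)/3 = 11/2. Minimum is 5/2 at row 1 (x1 leaves); pivot element 1.
Pivot on row 1; the z-row RHS becomes 10 − (-4)·(5/2) = 20.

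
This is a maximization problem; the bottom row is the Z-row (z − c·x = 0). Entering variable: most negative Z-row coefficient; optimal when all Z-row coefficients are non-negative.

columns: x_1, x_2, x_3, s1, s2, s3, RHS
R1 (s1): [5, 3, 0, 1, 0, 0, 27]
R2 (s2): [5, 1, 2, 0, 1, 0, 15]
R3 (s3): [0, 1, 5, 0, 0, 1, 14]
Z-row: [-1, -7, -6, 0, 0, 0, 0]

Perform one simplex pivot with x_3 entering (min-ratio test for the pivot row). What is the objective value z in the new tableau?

84/5

Ratio test on column x_3 — row 1: entry 0 ≤ 0; row 2: 15/2 = 15/2; row 3: 14/5 = 14/5. Minimum is 14/5 at row 3 (s3 leaves); pivot element 5.
Pivot on row 3; the Z-row RHS becomes 0 − (-6)·(14/5) = 84/5.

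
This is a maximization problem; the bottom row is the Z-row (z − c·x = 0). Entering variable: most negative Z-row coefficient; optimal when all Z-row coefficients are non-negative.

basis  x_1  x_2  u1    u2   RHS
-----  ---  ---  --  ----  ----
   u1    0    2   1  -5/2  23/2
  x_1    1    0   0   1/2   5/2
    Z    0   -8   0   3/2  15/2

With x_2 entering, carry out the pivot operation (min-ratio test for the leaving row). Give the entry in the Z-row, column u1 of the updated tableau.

Ratio test on column x_2 — row 1: (23/2)/2 = 23/4; row 2: entry 0 ≤ 0. Minimum is 23/4 at row 1 (u1 leaves); pivot element 2.
Divide row 1 by 2; eliminate column x_2 from the other rows.
Z-row update in column u1: 0 − (-8)·(1/2) = 4.

4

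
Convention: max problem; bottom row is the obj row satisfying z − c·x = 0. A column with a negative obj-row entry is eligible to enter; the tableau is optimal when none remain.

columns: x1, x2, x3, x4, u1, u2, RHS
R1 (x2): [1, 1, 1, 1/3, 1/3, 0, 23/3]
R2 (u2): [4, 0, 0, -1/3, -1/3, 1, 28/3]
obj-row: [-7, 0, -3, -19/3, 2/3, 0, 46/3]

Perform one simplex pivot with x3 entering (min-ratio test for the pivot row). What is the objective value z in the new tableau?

Ratio test on column x3 — row 1: (23/3)/1 = 23/3; row 2: entry 0 ≤ 0. Minimum is 23/3 at row 1 (x2 leaves); pivot element 1.
Pivot on row 1; the obj-row RHS becomes 46/3 − (-3)·(23/3) = 115/3.

115/3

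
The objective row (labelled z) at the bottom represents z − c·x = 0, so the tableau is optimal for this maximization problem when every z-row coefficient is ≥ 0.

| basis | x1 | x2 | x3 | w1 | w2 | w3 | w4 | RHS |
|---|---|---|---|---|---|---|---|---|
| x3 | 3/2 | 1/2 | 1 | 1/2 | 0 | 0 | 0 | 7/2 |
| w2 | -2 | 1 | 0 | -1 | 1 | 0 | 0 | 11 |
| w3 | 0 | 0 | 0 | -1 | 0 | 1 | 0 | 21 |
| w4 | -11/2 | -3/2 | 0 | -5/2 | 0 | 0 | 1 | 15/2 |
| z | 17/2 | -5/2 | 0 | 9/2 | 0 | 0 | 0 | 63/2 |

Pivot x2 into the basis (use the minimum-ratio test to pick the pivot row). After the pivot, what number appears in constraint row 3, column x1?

Ratio test on column x2 — row 1: (7/2)/(1/2) = 7; row 2: 11/1 = 11; row 3: entry 0 ≤ 0; row 4: entry -3/2 ≤ 0. Minimum is 7 at row 1 (x3 leaves); pivot element 1/2.
Divide row 1 by 1/2; eliminate column x2 from the other rows.
Row 3 update in column x1: 0 − 0·3 = 0.

0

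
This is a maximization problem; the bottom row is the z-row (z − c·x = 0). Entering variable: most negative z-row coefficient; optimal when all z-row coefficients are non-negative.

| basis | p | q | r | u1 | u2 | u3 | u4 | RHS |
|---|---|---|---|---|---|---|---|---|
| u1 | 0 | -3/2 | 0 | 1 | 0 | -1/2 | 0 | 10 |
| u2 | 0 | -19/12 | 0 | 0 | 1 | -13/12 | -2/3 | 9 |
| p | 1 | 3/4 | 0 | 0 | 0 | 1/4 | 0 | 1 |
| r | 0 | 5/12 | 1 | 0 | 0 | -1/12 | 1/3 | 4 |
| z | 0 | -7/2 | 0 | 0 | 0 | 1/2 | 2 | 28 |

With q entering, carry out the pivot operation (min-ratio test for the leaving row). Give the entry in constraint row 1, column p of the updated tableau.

2

Ratio test on column q — row 1: entry -3/2 ≤ 0; row 2: entry -19/12 ≤ 0; row 3: 1/(3/4) = 4/3; row 4: 4/(5/12) = 48/5. Minimum is 4/3 at row 3 (p leaves); pivot element 3/4.
Divide row 3 by 3/4; eliminate column q from the other rows.
Row 1 update in column p: 0 − (-3/2)·(4/3) = 2.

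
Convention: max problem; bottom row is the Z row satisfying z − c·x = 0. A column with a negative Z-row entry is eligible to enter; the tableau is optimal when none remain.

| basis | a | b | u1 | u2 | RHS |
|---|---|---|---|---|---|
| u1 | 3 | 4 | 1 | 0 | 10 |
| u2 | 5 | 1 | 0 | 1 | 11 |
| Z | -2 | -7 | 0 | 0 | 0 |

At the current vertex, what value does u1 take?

u1 is basic (row 1); its value is the RHS of that row, 10.

10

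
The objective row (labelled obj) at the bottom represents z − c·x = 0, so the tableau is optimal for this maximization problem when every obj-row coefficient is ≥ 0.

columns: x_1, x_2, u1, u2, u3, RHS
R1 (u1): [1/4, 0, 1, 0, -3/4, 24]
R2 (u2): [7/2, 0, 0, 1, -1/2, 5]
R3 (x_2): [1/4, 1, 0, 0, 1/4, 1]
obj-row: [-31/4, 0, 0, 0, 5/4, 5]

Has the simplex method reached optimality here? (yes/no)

The obj-row has a negative entry -31/4 in column x_1, so it is not optimal.

no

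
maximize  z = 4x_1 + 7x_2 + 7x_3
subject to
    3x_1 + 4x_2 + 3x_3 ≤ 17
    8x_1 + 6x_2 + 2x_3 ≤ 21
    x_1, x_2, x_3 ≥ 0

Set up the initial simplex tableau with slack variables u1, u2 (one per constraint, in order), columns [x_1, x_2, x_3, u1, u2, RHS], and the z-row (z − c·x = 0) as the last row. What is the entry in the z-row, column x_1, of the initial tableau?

-4

The z-row carries the negated objective coefficients: the x_1 entry is -4.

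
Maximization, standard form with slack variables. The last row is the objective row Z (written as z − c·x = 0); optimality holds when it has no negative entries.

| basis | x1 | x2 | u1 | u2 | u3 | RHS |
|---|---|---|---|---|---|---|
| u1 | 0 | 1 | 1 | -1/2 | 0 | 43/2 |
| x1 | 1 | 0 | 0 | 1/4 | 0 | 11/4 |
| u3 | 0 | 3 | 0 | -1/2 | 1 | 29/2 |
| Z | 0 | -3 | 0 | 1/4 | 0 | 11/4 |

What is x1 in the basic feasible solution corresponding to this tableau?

x1 is basic (row 2); its value is the RHS of that row, 11/4.

11/4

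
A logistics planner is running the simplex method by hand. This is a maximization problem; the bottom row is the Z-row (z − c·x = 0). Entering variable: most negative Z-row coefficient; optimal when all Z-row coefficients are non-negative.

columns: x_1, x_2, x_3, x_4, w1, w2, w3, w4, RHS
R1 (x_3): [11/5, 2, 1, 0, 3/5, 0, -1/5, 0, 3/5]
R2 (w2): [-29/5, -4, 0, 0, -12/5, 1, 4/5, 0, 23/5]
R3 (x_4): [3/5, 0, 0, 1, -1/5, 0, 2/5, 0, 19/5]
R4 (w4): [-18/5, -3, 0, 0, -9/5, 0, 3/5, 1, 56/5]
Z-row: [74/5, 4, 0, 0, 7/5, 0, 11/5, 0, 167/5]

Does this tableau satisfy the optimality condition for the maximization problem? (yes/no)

yes

Every Z-row coefficient is ≥ 0, so the tableau is optimal.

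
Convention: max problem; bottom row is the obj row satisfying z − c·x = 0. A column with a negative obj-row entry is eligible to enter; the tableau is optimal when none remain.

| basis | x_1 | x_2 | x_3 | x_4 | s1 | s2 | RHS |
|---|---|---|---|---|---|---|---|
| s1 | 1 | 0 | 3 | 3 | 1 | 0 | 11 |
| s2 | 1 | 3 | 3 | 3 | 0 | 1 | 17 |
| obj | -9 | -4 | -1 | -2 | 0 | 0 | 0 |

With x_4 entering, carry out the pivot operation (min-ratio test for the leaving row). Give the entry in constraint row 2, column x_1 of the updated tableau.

0

Ratio test on column x_4 — row 1: 11/3 = 11/3; row 2: 17/3 = 17/3. Minimum is 11/3 at row 1 (s1 leaves); pivot element 3.
Divide row 1 by 3; eliminate column x_4 from the other rows.
Row 2 update in column x_1: 1 − 3·(1/3) = 0.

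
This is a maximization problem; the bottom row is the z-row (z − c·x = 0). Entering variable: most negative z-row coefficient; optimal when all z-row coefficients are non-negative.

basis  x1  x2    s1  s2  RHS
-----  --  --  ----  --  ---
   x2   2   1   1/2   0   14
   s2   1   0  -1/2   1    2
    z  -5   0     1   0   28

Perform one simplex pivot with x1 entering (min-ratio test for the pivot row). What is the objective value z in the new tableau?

38

Ratio test on column x1 — row 1: 14/2 = 7; row 2: 2/1 = 2. Minimum is 2 at row 2 (s2 leaves); pivot element 1.
Pivot on row 2; the z-row RHS becomes 28 − (-5)·2 = 38.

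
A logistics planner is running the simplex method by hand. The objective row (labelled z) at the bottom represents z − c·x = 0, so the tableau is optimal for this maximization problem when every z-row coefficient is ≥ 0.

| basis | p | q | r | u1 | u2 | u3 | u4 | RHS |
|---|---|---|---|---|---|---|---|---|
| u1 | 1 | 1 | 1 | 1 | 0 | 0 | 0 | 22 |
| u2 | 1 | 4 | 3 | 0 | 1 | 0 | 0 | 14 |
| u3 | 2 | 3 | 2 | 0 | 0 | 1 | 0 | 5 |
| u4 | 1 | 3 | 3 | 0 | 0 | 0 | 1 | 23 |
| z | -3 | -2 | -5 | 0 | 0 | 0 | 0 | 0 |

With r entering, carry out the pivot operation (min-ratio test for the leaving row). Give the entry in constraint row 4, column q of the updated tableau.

-3/2

Ratio test on column r — row 1: 22/1 = 22; row 2: 14/3 = 14/3; row 3: 5/2 = 5/2; row 4: 23/3 = 23/3. Minimum is 5/2 at row 3 (u3 leaves); pivot element 2.
Divide row 3 by 2; eliminate column r from the other rows.
Row 4 update in column q: 3 − 3·(3/2) = -3/2.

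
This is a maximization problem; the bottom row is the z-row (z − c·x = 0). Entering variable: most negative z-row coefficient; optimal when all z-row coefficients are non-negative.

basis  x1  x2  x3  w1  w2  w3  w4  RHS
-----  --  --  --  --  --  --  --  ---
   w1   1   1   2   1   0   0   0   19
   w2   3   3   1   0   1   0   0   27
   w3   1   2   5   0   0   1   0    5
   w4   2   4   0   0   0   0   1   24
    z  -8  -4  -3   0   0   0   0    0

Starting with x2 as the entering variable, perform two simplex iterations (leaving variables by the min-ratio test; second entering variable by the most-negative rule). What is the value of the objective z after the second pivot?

40

Ratio test on column x2 — row 1: 19/1 = 19; row 2: 27/3 = 9; row 3: 5/2 = 5/2; row 4: 24/4 = 6. Minimum is 5/2 at row 3 (w3 leaves); pivot element 2.
Pivot on row 3; the z-row RHS becomes 0 − (-4)·(5/2) = 10.
Next entering variable (most negative z-row entry -6): x1.
Ratio test on column x1 — row 1: (33/2)/(1/2) = 33; row 2: (39/2)/(3/2) = 13; row 3: (5/2)/(1/2) = 5; row 4: entry 0 ≤ 0. Minimum is 5 at row 3 (x2 leaves); pivot element 1/2.
After the second pivot the z-row RHS is 10 − (-6)·5 = 40.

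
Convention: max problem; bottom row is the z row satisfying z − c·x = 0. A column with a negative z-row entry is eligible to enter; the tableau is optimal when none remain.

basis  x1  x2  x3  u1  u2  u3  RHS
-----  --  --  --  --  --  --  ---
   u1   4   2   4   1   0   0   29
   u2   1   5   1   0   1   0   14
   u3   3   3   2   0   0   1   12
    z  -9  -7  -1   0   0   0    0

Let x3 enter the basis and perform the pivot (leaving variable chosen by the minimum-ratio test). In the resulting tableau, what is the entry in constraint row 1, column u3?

Ratio test on column x3 — row 1: 29/4 = 29/4; row 2: 14/1 = 14; row 3: 12/2 = 6. Minimum is 6 at row 3 (u3 leaves); pivot element 2.
Divide row 3 by 2; eliminate column x3 from the other rows.
Row 1 update in column u3: 0 − 4·(1/2) = -2.

-2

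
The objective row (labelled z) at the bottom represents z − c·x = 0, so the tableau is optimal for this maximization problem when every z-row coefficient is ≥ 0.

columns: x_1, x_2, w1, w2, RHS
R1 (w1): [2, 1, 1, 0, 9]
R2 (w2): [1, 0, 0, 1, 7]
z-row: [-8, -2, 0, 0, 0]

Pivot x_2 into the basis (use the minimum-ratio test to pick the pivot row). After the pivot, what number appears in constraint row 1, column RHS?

9

Ratio test on column x_2 — row 1: 9/1 = 9; row 2: entry 0 ≤ 0. Minimum is 9 at row 1 (w1 leaves); pivot element 1.
Divide row 1 by 1; eliminate column x_2 from the other rows.
In the new row 1, the RHS entry is the old entry divided by the pivot: 9/1 = 9.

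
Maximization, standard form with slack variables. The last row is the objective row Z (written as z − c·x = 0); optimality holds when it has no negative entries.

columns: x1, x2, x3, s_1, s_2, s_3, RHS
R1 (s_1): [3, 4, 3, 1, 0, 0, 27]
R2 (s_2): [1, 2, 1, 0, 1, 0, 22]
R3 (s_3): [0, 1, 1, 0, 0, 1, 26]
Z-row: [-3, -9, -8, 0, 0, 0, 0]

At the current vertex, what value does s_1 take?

s_1 is basic (row 1); its value is the RHS of that row, 27.

27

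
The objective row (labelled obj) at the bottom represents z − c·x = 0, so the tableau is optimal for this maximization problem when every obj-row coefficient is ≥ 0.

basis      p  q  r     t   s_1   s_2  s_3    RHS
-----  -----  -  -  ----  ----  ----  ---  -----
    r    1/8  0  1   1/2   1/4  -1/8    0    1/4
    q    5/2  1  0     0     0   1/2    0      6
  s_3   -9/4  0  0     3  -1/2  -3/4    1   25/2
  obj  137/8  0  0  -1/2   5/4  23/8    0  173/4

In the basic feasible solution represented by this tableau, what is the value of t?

t is not in the basis, so in the current basic feasible solution t = 0.

0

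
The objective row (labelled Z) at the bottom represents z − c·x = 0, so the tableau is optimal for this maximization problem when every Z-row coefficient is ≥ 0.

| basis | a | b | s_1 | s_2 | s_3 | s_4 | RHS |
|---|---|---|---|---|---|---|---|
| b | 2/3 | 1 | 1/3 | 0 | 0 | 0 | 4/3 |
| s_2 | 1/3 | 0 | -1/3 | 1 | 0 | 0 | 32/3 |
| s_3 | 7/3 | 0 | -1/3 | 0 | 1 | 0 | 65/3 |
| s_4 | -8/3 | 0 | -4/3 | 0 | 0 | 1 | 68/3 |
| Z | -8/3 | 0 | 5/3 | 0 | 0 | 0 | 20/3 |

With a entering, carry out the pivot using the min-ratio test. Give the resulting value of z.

12

Ratio test on column a — row 1: (4/3)/(2/3) = 2; row 2: (32/3)/(1/3) = 32; row 3: (65/3)/(7/3) = 65/7; row 4: entry -8/3 ≤ 0. Minimum is 2 at row 1 (b leaves); pivot element 2/3.
Pivot on row 1; the Z-row RHS becomes 20/3 − (-8/3)·2 = 12.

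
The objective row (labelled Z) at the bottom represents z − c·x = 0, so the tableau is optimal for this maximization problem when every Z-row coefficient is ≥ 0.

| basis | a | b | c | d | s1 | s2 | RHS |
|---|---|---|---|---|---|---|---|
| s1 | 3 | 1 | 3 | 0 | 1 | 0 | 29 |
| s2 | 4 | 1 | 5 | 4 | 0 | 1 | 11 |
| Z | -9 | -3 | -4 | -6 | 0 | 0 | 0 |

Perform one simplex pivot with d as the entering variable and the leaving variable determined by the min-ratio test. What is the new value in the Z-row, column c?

Ratio test on column d — row 1: entry 0 ≤ 0; row 2: 11/4 = 11/4. Minimum is 11/4 at row 2 (s2 leaves); pivot element 4.
Divide row 2 by 4; eliminate column d from the other rows.
Z-row update in column c: -4 − (-6)·(5/4) = 7/2.

7/2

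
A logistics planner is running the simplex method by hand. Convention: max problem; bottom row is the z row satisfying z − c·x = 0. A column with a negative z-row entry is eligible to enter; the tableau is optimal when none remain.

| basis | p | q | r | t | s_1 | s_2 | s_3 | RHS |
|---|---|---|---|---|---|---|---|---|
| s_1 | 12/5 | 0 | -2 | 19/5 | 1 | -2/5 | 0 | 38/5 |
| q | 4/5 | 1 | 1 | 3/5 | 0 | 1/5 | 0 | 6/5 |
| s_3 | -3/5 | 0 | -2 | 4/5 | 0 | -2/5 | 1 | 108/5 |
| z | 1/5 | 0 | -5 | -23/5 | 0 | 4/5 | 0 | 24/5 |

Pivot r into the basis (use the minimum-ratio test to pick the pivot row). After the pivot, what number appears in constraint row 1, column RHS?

Ratio test on column r — row 1: entry -2 ≤ 0; row 2: (6/5)/1 = 6/5; row 3: entry -2 ≤ 0. Minimum is 6/5 at row 2 (q leaves); pivot element 1.
Divide row 2 by 1; eliminate column r from the other rows.
Row 1 update in column RHS: 38/5 − (-2)·(6/5) = 10.

10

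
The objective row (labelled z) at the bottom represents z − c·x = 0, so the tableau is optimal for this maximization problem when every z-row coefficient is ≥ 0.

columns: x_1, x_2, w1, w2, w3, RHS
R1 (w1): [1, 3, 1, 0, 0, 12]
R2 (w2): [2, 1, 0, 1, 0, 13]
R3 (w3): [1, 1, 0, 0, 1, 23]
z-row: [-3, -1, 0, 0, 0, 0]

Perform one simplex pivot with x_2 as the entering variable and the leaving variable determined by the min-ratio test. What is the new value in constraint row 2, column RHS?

9

Ratio test on column x_2 — row 1: 12/3 = 4; row 2: 13/1 = 13; row 3: 23/1 = 23. Minimum is 4 at row 1 (w1 leaves); pivot element 3.
Divide row 1 by 3; eliminate column x_2 from the other rows.
Row 2 update in column RHS: 13 − 1·4 = 9.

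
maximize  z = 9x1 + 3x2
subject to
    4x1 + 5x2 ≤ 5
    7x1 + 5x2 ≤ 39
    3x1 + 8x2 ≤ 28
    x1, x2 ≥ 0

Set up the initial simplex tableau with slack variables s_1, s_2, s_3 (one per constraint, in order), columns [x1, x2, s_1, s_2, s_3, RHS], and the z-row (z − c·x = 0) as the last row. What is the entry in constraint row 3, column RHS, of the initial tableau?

28

The RHS of constraint 3 is b_3 = 28.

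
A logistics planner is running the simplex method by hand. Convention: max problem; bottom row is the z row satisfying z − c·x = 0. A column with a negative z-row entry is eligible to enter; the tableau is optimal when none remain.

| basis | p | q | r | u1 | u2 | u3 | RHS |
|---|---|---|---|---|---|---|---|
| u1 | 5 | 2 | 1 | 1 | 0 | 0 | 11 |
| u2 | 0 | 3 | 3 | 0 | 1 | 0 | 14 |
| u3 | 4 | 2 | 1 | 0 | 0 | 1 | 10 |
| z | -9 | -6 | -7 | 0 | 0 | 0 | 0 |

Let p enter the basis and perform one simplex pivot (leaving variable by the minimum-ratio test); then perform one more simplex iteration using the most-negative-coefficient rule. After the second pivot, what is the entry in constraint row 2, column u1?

0

Ratio test on column p — row 1: 11/5 = 11/5; row 2: entry 0 ≤ 0; row 3: 10/4 = 5/2. Minimum is 11/5 at row 1 (u1 leaves); pivot element 5.
Divide row 1 by 5; eliminate column p from the other rows.
Second iteration: most negative z-row entry is -26/5 in column r, so r enters.
Ratio test on column r — row 1: (11/5)/(1/5) = 11; row 2: 14/3 = 14/3; row 3: (6/5)/(1/5) = 6. Minimum is 14/3 at row 2 (u2 leaves); pivot element 3.
Divide row 2 by 3; eliminate column r from the other rows.
After both pivots, the entry at constraint row 2, column u1 is 0.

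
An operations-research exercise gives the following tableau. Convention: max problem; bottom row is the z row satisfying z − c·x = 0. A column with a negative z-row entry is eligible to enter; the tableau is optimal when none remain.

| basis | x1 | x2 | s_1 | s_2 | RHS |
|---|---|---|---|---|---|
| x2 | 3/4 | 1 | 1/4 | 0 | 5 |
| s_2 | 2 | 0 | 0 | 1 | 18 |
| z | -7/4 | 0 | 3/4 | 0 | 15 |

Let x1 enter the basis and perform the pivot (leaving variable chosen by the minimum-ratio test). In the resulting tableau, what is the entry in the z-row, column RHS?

Ratio test on column x1 — row 1: 5/(3/4) = 20/3; row 2: 18/2 = 9. Minimum is 20/3 at row 1 (x2 leaves); pivot element 3/4.
Divide row 1 by 3/4; eliminate column x1 from the other rows.
z-row update in column RHS: 15 − (-7/4)·(20/3) = 80/3.

80/3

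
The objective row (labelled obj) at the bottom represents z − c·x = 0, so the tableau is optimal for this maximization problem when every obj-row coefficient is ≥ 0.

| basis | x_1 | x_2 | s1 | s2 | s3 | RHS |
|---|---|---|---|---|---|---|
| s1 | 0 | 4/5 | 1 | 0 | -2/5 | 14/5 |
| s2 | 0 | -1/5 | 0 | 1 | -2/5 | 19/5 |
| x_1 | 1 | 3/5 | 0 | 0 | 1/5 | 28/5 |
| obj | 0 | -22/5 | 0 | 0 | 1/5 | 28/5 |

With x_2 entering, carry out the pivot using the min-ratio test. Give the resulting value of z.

Ratio test on column x_2 — row 1: (14/5)/(4/5) = 7/2; row 2: entry -1/5 ≤ 0; row 3: (28/5)/(3/5) = 28/3. Minimum is 7/2 at row 1 (s1 leaves); pivot element 4/5.
Pivot on row 1; the obj-row RHS becomes 28/5 − (-22/5)·(7/2) = 21.

21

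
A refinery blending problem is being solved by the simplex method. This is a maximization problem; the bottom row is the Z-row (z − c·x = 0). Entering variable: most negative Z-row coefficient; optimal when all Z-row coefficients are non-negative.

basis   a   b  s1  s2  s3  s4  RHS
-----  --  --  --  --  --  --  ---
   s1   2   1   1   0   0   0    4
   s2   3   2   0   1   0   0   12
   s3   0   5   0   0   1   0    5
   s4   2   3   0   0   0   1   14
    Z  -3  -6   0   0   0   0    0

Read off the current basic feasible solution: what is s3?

5

s3 is basic (row 3); its value is the RHS of that row, 5.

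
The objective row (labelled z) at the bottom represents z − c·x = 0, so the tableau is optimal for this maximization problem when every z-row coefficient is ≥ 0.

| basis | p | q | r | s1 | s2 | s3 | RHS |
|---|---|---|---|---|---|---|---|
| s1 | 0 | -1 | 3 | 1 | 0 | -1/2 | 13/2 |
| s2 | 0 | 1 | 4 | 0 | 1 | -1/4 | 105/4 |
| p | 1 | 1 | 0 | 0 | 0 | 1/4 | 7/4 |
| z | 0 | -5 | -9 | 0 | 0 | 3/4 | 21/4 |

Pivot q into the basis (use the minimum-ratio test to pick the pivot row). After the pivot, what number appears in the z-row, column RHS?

Ratio test on column q — row 1: entry -1 ≤ 0; row 2: (105/4)/1 = 105/4; row 3: (7/4)/1 = 7/4. Minimum is 7/4 at row 3 (p leaves); pivot element 1.
Divide row 3 by 1; eliminate column q from the other rows.
z-row update in column RHS: 21/4 − (-5)·(7/4) = 14.

14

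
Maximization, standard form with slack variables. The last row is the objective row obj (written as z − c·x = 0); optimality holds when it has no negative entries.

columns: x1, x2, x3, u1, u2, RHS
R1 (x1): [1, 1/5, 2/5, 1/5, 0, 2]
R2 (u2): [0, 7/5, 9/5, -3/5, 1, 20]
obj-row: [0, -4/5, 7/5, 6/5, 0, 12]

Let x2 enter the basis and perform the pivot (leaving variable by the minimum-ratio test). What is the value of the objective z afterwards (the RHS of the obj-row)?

20

Ratio test on column x2 — row 1: 2/(1/5) = 10; row 2: 20/(7/5) = 100/7. Minimum is 10 at row 1 (x1 leaves); pivot element 1/5.
Pivot on row 1; the obj-row RHS becomes 12 − (-4/5)·10 = 20.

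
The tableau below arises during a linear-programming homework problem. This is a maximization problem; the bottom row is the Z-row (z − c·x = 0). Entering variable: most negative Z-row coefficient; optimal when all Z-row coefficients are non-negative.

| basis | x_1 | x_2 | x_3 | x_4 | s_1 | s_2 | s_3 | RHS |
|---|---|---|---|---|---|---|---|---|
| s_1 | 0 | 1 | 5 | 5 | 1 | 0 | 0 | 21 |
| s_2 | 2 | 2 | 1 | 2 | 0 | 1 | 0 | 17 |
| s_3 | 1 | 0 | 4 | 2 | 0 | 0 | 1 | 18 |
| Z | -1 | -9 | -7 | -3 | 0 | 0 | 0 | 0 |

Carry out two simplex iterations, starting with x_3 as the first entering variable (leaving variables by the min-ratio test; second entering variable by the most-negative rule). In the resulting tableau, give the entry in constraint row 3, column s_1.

Ratio test on column x_3 — row 1: 21/5 = 21/5; row 2: 17/1 = 17; row 3: 18/4 = 9/2. Minimum is 21/5 at row 1 (s_1 leaves); pivot element 5.
Divide row 1 by 5; eliminate column x_3 from the other rows.
Second iteration: most negative Z-row entry is -38/5 in column x_2, so x_2 enters.
Ratio test on column x_2 — row 1: (21/5)/(1/5) = 21; row 2: (64/5)/(9/5) = 64/9; row 3: entry -4/5 ≤ 0. Minimum is 64/9 at row 2 (s_2 leaves); pivot element 9/5.
Divide row 2 by 9/5; eliminate column x_2 from the other rows.
After both pivots, the entry at constraint row 3, column s_1 is -8/9.

-8/9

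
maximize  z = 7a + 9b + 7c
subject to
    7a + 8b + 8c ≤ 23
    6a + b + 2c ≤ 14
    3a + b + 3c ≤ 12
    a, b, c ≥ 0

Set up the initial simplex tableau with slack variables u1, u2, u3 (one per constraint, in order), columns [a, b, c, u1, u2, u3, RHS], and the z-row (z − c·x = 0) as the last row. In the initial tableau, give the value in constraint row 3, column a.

Constraint 3 has coefficient 3 on a.

3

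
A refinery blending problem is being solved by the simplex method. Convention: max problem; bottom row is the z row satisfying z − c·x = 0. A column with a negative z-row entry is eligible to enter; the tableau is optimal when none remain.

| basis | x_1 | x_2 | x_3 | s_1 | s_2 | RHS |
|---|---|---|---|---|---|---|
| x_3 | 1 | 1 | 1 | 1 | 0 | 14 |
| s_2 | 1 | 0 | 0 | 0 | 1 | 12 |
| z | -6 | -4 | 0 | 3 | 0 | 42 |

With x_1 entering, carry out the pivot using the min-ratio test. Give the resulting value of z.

114

Ratio test on column x_1 — row 1: 14/1 = 14; row 2: 12/1 = 12. Minimum is 12 at row 2 (s_2 leaves); pivot element 1.
Pivot on row 2; the z-row RHS becomes 42 − (-6)·12 = 114.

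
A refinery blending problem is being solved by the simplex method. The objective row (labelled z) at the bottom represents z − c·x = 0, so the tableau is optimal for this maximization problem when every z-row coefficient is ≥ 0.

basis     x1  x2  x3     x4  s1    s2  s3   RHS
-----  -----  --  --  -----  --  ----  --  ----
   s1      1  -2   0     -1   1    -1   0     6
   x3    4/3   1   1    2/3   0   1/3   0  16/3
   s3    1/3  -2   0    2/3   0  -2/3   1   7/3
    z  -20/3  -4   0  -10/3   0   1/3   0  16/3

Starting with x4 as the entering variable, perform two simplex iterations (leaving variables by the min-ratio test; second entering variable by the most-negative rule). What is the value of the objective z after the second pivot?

Ratio test on column x4 — row 1: entry -1 ≤ 0; row 2: (16/3)/(2/3) = 8; row 3: (7/3)/(2/3) = 7/2. Minimum is 7/2 at row 3 (s3 leaves); pivot element 2/3.
Pivot on row 3; the z-row RHS becomes 16/3 − (-10/3)·(7/2) = 17.
Next entering variable (most negative z-row entry -14): x2.
Ratio test on column x2 — row 1: entry -5 ≤ 0; row 2: 3/3 = 1; row 3: entry -3 ≤ 0. Minimum is 1 at row 2 (x3 leaves); pivot element 3.
After the second pivot the z-row RHS is 17 − (-14)·1 = 31.

31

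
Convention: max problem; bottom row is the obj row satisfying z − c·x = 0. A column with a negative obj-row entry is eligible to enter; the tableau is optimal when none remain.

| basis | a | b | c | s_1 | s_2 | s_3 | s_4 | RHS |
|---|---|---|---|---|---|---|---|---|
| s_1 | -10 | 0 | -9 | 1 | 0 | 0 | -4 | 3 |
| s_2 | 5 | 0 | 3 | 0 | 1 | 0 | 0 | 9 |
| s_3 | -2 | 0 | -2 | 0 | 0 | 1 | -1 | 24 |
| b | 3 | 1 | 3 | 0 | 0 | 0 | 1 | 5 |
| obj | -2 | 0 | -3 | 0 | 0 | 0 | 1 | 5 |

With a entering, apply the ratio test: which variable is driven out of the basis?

b

Column a entries and ratios — s_1: -10 ≤ 0, skip; s_2: 9/5 = 9/5; s_3: -2 ≤ 0, skip; b: 5/3 = 5/3.
Smallest ratio is 5/3 in the row of b, so b leaves.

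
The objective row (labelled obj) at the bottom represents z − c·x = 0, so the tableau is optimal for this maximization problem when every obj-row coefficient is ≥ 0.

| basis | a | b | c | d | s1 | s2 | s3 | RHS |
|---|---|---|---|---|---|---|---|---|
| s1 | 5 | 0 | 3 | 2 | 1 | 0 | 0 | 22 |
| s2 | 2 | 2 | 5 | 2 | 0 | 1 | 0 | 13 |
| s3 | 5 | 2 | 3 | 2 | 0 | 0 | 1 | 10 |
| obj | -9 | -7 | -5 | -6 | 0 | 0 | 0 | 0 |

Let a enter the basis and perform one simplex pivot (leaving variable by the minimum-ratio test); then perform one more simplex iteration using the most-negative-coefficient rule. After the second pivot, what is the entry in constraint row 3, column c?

Ratio test on column a — row 1: 22/5 = 22/5; row 2: 13/2 = 13/2; row 3: 10/5 = 2. Minimum is 2 at row 3 (s3 leaves); pivot element 5.
Divide row 3 by 5; eliminate column a from the other rows.
Second iteration: most negative obj-row entry is -17/5 in column b, so b enters.
Ratio test on column b — row 1: entry -2 ≤ 0; row 2: 9/(6/5) = 15/2; row 3: 2/(2/5) = 5. Minimum is 5 at row 3 (a leaves); pivot element 2/5.
Divide row 3 by 2/5; eliminate column b from the other rows.
After both pivots, the entry at constraint row 3, column c is 3/2.

3/2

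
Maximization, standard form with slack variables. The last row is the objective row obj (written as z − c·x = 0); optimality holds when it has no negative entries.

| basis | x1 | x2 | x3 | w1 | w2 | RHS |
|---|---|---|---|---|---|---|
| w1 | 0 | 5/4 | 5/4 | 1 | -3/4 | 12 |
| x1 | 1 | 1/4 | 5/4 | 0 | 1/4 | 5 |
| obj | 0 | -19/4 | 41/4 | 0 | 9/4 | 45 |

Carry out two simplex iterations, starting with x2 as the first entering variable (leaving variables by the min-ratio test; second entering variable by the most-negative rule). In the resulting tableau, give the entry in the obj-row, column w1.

7/2

Ratio test on column x2 — row 1: 12/(5/4) = 48/5; row 2: 5/(1/4) = 20. Minimum is 48/5 at row 1 (w1 leaves); pivot element 5/4.
Divide row 1 by 5/4; eliminate column x2 from the other rows.
Second iteration: most negative obj-row entry is -3/5 in column w2, so w2 enters.
Ratio test on column w2 — row 1: entry -3/5 ≤ 0; row 2: (13/5)/(2/5) = 13/2. Minimum is 13/2 at row 2 (x1 leaves); pivot element 2/5.
Divide row 2 by 2/5; eliminate column w2 from the other rows.
After both pivots, the entry at the obj-row, column w1 is 7/2.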